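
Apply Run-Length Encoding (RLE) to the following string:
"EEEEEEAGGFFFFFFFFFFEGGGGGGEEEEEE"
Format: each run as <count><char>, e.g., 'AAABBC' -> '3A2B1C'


Scanning runs left to right:
  i=0: run of 'E' x 6 -> '6E'
  i=6: run of 'A' x 1 -> '1A'
  i=7: run of 'G' x 2 -> '2G'
  i=9: run of 'F' x 10 -> '10F'
  i=19: run of 'E' x 1 -> '1E'
  i=20: run of 'G' x 6 -> '6G'
  i=26: run of 'E' x 6 -> '6E'

RLE = 6E1A2G10F1E6G6E


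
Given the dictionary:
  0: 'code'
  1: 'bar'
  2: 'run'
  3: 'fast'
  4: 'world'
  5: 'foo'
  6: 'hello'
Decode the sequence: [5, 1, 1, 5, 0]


Look up each index in the dictionary:
  5 -> 'foo'
  1 -> 'bar'
  1 -> 'bar'
  5 -> 'foo'
  0 -> 'code'

Decoded: "foo bar bar foo code"


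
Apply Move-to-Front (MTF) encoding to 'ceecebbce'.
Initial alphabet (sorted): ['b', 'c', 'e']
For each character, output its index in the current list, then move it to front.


MTF encoding:
'c': index 1 in ['b', 'c', 'e'] -> ['c', 'b', 'e']
'e': index 2 in ['c', 'b', 'e'] -> ['e', 'c', 'b']
'e': index 0 in ['e', 'c', 'b'] -> ['e', 'c', 'b']
'c': index 1 in ['e', 'c', 'b'] -> ['c', 'e', 'b']
'e': index 1 in ['c', 'e', 'b'] -> ['e', 'c', 'b']
'b': index 2 in ['e', 'c', 'b'] -> ['b', 'e', 'c']
'b': index 0 in ['b', 'e', 'c'] -> ['b', 'e', 'c']
'c': index 2 in ['b', 'e', 'c'] -> ['c', 'b', 'e']
'e': index 2 in ['c', 'b', 'e'] -> ['e', 'c', 'b']


Output: [1, 2, 0, 1, 1, 2, 0, 2, 2]


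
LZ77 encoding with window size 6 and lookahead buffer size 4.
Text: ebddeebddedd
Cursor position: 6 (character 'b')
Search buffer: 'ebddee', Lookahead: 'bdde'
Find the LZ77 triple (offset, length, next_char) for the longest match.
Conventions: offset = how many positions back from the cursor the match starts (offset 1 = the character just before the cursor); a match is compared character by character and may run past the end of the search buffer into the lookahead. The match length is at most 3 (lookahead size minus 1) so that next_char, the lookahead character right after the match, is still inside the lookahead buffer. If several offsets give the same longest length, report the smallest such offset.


Try each offset into the search buffer:
  offset=1 (pos 5, char 'e'): match length 0
  offset=2 (pos 4, char 'e'): match length 0
  offset=3 (pos 3, char 'd'): match length 0
  offset=4 (pos 2, char 'd'): match length 0
  offset=5 (pos 1, char 'b'): match length 3
  offset=6 (pos 0, char 'e'): match length 0
Longest match has length 3 at offset 5.
next_char = character at position 6 + 3 = 9 -> 'e'

Best match: offset=5, length=3 (matching 'bdd' starting at position 1)
LZ77 triple: (5, 3, 'e')


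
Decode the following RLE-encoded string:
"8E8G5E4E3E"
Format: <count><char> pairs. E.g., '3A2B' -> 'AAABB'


Expanding each <count><char> pair:
  8E -> 'EEEEEEEE'
  8G -> 'GGGGGGGG'
  5E -> 'EEEEE'
  4E -> 'EEEE'
  3E -> 'EEE'

Decoded = EEEEEEEEGGGGGGGGEEEEEEEEEEEE


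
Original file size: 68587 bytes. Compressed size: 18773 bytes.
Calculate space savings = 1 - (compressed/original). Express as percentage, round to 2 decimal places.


ratio = compressed/original = 18773/68587 = 0.273711
savings = 1 - ratio = 1 - 0.273711 = 0.726289
as a percentage: 0.726289 * 100 = 72.63%

Space savings = 1 - 18773/68587 = 72.63%


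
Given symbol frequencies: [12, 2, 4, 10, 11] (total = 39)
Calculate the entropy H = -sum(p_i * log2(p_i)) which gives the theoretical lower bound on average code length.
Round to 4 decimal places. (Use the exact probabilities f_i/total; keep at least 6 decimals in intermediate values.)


Per-symbol terms -p_i * log2(p_i) with p_i = f_i/39:
  p = 12/39 = 0.307692: log2(p) = -1.700440, -p*log2(p) = 0.523212
  p = 2/39 = 0.051282: log2(p) = -4.285402, -p*log2(p) = 0.219764
  p = 4/39 = 0.102564: log2(p) = -3.285402, -p*log2(p) = 0.336964
  p = 10/39 = 0.256410: log2(p) = -1.963474, -p*log2(p) = 0.503455
  p = 11/39 = 0.282051: log2(p) = -1.825971, -p*log2(p) = 0.515017
H = 0.523212 + 0.219764 + 0.336964 + 0.503455 + 0.515017 = 2.098412

H = 2.0984 bits/symbol


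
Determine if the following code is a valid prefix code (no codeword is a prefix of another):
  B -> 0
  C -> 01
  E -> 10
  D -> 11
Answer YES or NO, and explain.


Checking each pair (does one codeword prefix another?):
  B='0' vs C='01': prefix -- VIOLATION

NO -- this is NOT a valid prefix code. B (0) is a prefix of C (01).


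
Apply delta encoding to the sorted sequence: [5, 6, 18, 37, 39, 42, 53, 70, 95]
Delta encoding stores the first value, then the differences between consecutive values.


First value: 5
Deltas:
  6 - 5 = 1
  18 - 6 = 12
  37 - 18 = 19
  39 - 37 = 2
  42 - 39 = 3
  53 - 42 = 11
  70 - 53 = 17
  95 - 70 = 25


Delta encoded: [5, 1, 12, 19, 2, 3, 11, 17, 25]


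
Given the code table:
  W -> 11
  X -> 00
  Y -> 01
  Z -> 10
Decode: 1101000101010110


Decoding:
11 -> W
01 -> Y
00 -> X
01 -> Y
01 -> Y
01 -> Y
01 -> Y
10 -> Z


Result: WYXYYYYZ


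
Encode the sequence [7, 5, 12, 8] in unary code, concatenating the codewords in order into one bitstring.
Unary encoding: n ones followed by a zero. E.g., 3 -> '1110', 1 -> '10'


Encode each number as n ones followed by a terminating 0:
  7 -> 11111110 (8 bits)
  5 -> 111110 (6 bits)
  12 -> 1111111111110 (13 bits)
  8 -> 111111110 (9 bits)
Total length = 8 + 6 + 13 + 9 = 36 bits.

Unary([7, 5, 12, 8]) = 111111101111101111111111110111111110 (36 bits)


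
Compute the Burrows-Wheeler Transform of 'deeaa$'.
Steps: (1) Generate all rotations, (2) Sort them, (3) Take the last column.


Rotations (sorted):
  0: $deeaa -> last char: a
  1: a$deea -> last char: a
  2: aa$dee -> last char: e
  3: deeaa$ -> last char: $
  4: eaa$de -> last char: e
  5: eeaa$d -> last char: d


BWT = aae$ed


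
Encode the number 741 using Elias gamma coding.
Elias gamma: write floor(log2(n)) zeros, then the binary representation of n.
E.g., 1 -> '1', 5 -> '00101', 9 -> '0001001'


num_bits = floor(log2(741)) + 1 = 10
leading_zeros = num_bits - 1 = 9
binary(741) = 1011100101

Elias gamma(741) = '000000000' + '1011100101' = 0000000001011100101 (19 bits)


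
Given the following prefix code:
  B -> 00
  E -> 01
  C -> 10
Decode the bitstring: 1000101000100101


Decoding step by step:
Bits 10 -> C
Bits 00 -> B
Bits 10 -> C
Bits 10 -> C
Bits 00 -> B
Bits 10 -> C
Bits 01 -> E
Bits 01 -> E


Decoded message: CBCCBCEE


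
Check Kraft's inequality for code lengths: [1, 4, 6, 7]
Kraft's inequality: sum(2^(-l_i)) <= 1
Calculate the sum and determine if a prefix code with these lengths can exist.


Sum = 2^(-1) + 2^(-4) + 2^(-6) + 2^(-7)
    = 0.5 + 0.0625 + 0.015625 + 0.0078125
    = 75/128 = 0.5859375
Since 0.5859375 <= 1, Kraft's inequality IS satisfied.
A prefix code with these lengths CAN exist.

Kraft sum = 0.5859375. Satisfied.


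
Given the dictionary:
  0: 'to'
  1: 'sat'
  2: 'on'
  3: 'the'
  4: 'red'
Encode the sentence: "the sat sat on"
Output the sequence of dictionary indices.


Look up each word in the dictionary:
  'the' -> 3
  'sat' -> 1
  'sat' -> 1
  'on' -> 2

Encoded: [3, 1, 1, 2]


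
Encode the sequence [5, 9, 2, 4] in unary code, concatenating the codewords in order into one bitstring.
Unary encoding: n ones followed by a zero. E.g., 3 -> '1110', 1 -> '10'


Encode each number as n ones followed by a terminating 0:
  5 -> 111110 (6 bits)
  9 -> 1111111110 (10 bits)
  2 -> 110 (3 bits)
  4 -> 11110 (5 bits)
Total length = 6 + 10 + 3 + 5 = 24 bits.

Unary([5, 9, 2, 4]) = 111110111111111011011110 (24 bits)


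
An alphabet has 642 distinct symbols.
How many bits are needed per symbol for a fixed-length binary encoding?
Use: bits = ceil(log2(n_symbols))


log2(642) = 9.3264
Bracket: 2^9 = 512 < 642 <= 2^10 = 1024
So ceil(log2(642)) = 10

bits = ceil(log2(642)) = ceil(9.3264) = 10 bits


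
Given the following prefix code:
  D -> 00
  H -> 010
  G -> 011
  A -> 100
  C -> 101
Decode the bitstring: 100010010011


Decoding step by step:
Bits 100 -> A
Bits 010 -> H
Bits 010 -> H
Bits 011 -> G


Decoded message: AHHG


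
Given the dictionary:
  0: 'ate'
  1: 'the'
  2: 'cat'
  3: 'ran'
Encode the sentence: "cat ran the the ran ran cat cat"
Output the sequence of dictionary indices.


Look up each word in the dictionary:
  'cat' -> 2
  'ran' -> 3
  'the' -> 1
  'the' -> 1
  'ran' -> 3
  'ran' -> 3
  'cat' -> 2
  'cat' -> 2

Encoded: [2, 3, 1, 1, 3, 3, 2, 2]


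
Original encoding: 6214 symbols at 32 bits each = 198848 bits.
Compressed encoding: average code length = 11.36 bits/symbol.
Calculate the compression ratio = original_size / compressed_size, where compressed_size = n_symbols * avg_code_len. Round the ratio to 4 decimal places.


original_size = n_symbols * orig_bits = 6214 * 32 = 198848 bits
compressed_size = n_symbols * avg_code_len = 6214 * 11.36 = 70591.04 bits
ratio = original_size / compressed_size = 198848 / 70591.04 = 2.8169

Compression ratio = 2.8169


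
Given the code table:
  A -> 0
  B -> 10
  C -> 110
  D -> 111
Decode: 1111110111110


Decoding:
111 -> D
111 -> D
0 -> A
111 -> D
110 -> C


Result: DDADC


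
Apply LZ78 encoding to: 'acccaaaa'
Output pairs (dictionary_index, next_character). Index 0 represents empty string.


LZ78 encoding steps:
Dictionary: {0: ''}
Step 1: w='' (idx 0), next='a' -> output (0, 'a'), add 'a' as idx 1
Step 2: w='' (idx 0), next='c' -> output (0, 'c'), add 'c' as idx 2
Step 3: w='c' (idx 2), next='c' -> output (2, 'c'), add 'cc' as idx 3
Step 4: w='a' (idx 1), next='a' -> output (1, 'a'), add 'aa' as idx 4
Step 5: w='aa' (idx 4), end of input -> output (4, '')


Encoded: [(0, 'a'), (0, 'c'), (2, 'c'), (1, 'a'), (4, '')]


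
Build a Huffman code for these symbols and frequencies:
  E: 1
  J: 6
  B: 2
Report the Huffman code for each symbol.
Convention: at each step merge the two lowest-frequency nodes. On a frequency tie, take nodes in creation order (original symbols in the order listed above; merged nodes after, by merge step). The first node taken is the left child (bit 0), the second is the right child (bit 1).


Huffman tree construction:
Step 1: Merge E(1) + B(2) = 3
Step 2: Merge (E+B)(3) + J(6) = 9
Read each symbol's code off the tree from the root (left child = 0, right child = 1).

Codes:
  E: 00 (length 2)
  J: 1 (length 1)
  B: 01 (length 2)
Average code length: 12/9 = 1.3333 bits/symbol


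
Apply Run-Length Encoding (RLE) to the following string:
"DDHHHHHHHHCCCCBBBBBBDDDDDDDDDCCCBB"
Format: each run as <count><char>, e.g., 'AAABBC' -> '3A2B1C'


Scanning runs left to right:
  i=0: run of 'D' x 2 -> '2D'
  i=2: run of 'H' x 8 -> '8H'
  i=10: run of 'C' x 4 -> '4C'
  i=14: run of 'B' x 6 -> '6B'
  i=20: run of 'D' x 9 -> '9D'
  i=29: run of 'C' x 3 -> '3C'
  i=32: run of 'B' x 2 -> '2B'

RLE = 2D8H4C6B9D3C2B


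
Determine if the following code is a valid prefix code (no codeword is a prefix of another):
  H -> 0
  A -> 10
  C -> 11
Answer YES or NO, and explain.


Checking each pair (does one codeword prefix another?):
  H='0' vs A='10': no prefix
  H='0' vs C='11': no prefix
  A='10' vs H='0': no prefix
  A='10' vs C='11': no prefix
  C='11' vs H='0': no prefix
  C='11' vs A='10': no prefix
No violation found over all pairs.

YES -- this is a valid prefix code. No codeword is a prefix of any other codeword.


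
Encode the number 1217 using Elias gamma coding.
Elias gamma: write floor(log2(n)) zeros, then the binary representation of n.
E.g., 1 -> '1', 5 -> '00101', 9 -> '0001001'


num_bits = floor(log2(1217)) + 1 = 11
leading_zeros = num_bits - 1 = 10
binary(1217) = 10011000001

Elias gamma(1217) = '0000000000' + '10011000001' = 000000000010011000001 (21 bits)


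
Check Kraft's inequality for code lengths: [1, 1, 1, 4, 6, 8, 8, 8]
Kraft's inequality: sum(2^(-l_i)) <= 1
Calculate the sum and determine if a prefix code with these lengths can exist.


Sum = 2^(-1) + 2^(-1) + 2^(-1) + 2^(-4) + 2^(-6) + 2^(-8) + 2^(-8) + 2^(-8)
    = 0.5 + 0.5 + 0.5 + 0.0625 + 0.015625 + 0.00390625 + 0.00390625 + 0.00390625
    = 407/256 = 1.58984375
Since 1.58984375 > 1, Kraft's inequality is NOT satisfied.
A prefix code with these lengths CANNOT exist.

Kraft sum = 1.58984375. Not satisfied.


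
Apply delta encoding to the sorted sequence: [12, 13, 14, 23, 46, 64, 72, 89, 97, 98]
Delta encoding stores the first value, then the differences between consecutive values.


First value: 12
Deltas:
  13 - 12 = 1
  14 - 13 = 1
  23 - 14 = 9
  46 - 23 = 23
  64 - 46 = 18
  72 - 64 = 8
  89 - 72 = 17
  97 - 89 = 8
  98 - 97 = 1


Delta encoded: [12, 1, 1, 9, 23, 18, 8, 17, 8, 1]


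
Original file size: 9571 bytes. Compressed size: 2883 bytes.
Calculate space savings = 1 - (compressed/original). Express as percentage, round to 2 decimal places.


ratio = compressed/original = 2883/9571 = 0.301222
savings = 1 - ratio = 1 - 0.301222 = 0.698778
as a percentage: 0.698778 * 100 = 69.88%

Space savings = 1 - 2883/9571 = 69.88%


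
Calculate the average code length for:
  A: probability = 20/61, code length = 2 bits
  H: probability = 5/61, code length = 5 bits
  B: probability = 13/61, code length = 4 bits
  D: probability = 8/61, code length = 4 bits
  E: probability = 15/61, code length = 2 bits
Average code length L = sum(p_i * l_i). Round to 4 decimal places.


Weighted contributions p_i * l_i:
  A: (20/61) * 2 = 40/61
  H: (5/61) * 5 = 25/61
  B: (13/61) * 4 = 52/61
  D: (8/61) * 4 = 32/61
  E: (15/61) * 2 = 30/61
Sum = (40 + 25 + 52 + 32 + 30)/61 = 179/61

L = 179/61 = 2.9344 bits/symbol


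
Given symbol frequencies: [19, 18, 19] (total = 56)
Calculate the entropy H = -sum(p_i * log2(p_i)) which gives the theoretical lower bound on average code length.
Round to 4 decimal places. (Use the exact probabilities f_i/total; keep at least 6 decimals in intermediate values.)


Per-symbol terms -p_i * log2(p_i) with p_i = f_i/56:
  p = 19/56 = 0.339286: log2(p) = -1.559427, -p*log2(p) = 0.529091
  p = 18/56 = 0.321429: log2(p) = -1.637430, -p*log2(p) = 0.526317
  p = 19/56 = 0.339286: log2(p) = -1.559427, -p*log2(p) = 0.529091
H = 0.529091 + 0.526317 + 0.529091 = 1.584499

H = 1.5845 bits/symbol


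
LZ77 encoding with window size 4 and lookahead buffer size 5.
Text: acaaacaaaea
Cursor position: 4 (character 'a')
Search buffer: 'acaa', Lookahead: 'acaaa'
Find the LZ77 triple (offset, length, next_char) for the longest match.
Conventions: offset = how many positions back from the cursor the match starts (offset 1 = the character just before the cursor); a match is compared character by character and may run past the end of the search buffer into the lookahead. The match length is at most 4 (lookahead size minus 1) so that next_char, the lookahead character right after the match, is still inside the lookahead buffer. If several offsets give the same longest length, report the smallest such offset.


Try each offset into the search buffer:
  offset=1 (pos 3, char 'a'): match length 1
  offset=2 (pos 2, char 'a'): match length 1
  offset=3 (pos 1, char 'c'): match length 0
  offset=4 (pos 0, char 'a'): match length 4
Longest match has length 4 at offset 4.
next_char = character at position 4 + 4 = 8 -> 'a'

Best match: offset=4, length=4 (matching 'acaa' starting at position 0)
LZ77 triple: (4, 4, 'a')


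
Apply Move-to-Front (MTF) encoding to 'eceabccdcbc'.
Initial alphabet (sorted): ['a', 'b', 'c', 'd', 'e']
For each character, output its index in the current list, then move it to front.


MTF encoding:
'e': index 4 in ['a', 'b', 'c', 'd', 'e'] -> ['e', 'a', 'b', 'c', 'd']
'c': index 3 in ['e', 'a', 'b', 'c', 'd'] -> ['c', 'e', 'a', 'b', 'd']
'e': index 1 in ['c', 'e', 'a', 'b', 'd'] -> ['e', 'c', 'a', 'b', 'd']
'a': index 2 in ['e', 'c', 'a', 'b', 'd'] -> ['a', 'e', 'c', 'b', 'd']
'b': index 3 in ['a', 'e', 'c', 'b', 'd'] -> ['b', 'a', 'e', 'c', 'd']
'c': index 3 in ['b', 'a', 'e', 'c', 'd'] -> ['c', 'b', 'a', 'e', 'd']
'c': index 0 in ['c', 'b', 'a', 'e', 'd'] -> ['c', 'b', 'a', 'e', 'd']
'd': index 4 in ['c', 'b', 'a', 'e', 'd'] -> ['d', 'c', 'b', 'a', 'e']
'c': index 1 in ['d', 'c', 'b', 'a', 'e'] -> ['c', 'd', 'b', 'a', 'e']
'b': index 2 in ['c', 'd', 'b', 'a', 'e'] -> ['b', 'c', 'd', 'a', 'e']
'c': index 1 in ['b', 'c', 'd', 'a', 'e'] -> ['c', 'b', 'd', 'a', 'e']


Output: [4, 3, 1, 2, 3, 3, 0, 4, 1, 2, 1]


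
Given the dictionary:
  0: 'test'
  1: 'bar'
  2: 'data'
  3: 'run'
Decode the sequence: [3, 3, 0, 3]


Look up each index in the dictionary:
  3 -> 'run'
  3 -> 'run'
  0 -> 'test'
  3 -> 'run'

Decoded: "run run test run"


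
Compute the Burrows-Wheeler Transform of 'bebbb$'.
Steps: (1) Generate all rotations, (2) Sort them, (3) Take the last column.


Rotations (sorted):
  0: $bebbb -> last char: b
  1: b$bebb -> last char: b
  2: bb$beb -> last char: b
  3: bbb$be -> last char: e
  4: bebbb$ -> last char: $
  5: ebbb$b -> last char: b


BWT = bbbe$b


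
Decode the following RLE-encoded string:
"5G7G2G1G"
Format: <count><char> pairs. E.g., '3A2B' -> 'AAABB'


Expanding each <count><char> pair:
  5G -> 'GGGGG'
  7G -> 'GGGGGGG'
  2G -> 'GG'
  1G -> 'G'

Decoded = GGGGGGGGGGGGGGG


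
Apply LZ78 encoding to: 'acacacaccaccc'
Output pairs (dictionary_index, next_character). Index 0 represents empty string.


LZ78 encoding steps:
Dictionary: {0: ''}
Step 1: w='' (idx 0), next='a' -> output (0, 'a'), add 'a' as idx 1
Step 2: w='' (idx 0), next='c' -> output (0, 'c'), add 'c' as idx 2
Step 3: w='a' (idx 1), next='c' -> output (1, 'c'), add 'ac' as idx 3
Step 4: w='ac' (idx 3), next='a' -> output (3, 'a'), add 'aca' as idx 4
Step 5: w='c' (idx 2), next='c' -> output (2, 'c'), add 'cc' as idx 5
Step 6: w='ac' (idx 3), next='c' -> output (3, 'c'), add 'acc' as idx 6
Step 7: w='c' (idx 2), end of input -> output (2, '')


Encoded: [(0, 'a'), (0, 'c'), (1, 'c'), (3, 'a'), (2, 'c'), (3, 'c'), (2, '')]


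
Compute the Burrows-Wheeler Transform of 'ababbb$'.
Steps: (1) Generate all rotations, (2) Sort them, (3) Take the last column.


Rotations (sorted):
  0: $ababbb -> last char: b
  1: ababbb$ -> last char: $
  2: abbb$ab -> last char: b
  3: b$ababb -> last char: b
  4: babbb$a -> last char: a
  5: bb$abab -> last char: b
  6: bbb$aba -> last char: a


BWT = b$bbaba


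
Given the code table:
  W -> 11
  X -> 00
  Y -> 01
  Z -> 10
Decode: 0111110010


Decoding:
01 -> Y
11 -> W
11 -> W
00 -> X
10 -> Z


Result: YWWXZ


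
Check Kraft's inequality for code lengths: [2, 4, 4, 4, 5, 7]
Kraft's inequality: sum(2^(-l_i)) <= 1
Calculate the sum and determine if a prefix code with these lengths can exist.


Sum = 2^(-2) + 2^(-4) + 2^(-4) + 2^(-4) + 2^(-5) + 2^(-7)
    = 0.25 + 0.0625 + 0.0625 + 0.0625 + 0.03125 + 0.0078125
    = 61/128 = 0.4765625
Since 0.4765625 <= 1, Kraft's inequality IS satisfied.
A prefix code with these lengths CAN exist.

Kraft sum = 0.4765625. Satisfied.


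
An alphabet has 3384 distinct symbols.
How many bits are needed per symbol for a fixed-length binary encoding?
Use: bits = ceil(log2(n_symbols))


log2(3384) = 11.7245
Bracket: 2^11 = 2048 < 3384 <= 2^12 = 4096
So ceil(log2(3384)) = 12

bits = ceil(log2(3384)) = ceil(11.7245) = 12 bits


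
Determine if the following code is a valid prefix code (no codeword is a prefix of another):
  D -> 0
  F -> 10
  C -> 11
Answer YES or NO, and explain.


Checking each pair (does one codeword prefix another?):
  D='0' vs F='10': no prefix
  D='0' vs C='11': no prefix
  F='10' vs D='0': no prefix
  F='10' vs C='11': no prefix
  C='11' vs D='0': no prefix
  C='11' vs F='10': no prefix
No violation found over all pairs.

YES -- this is a valid prefix code. No codeword is a prefix of any other codeword.


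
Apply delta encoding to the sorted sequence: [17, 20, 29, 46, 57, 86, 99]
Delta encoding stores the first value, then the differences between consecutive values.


First value: 17
Deltas:
  20 - 17 = 3
  29 - 20 = 9
  46 - 29 = 17
  57 - 46 = 11
  86 - 57 = 29
  99 - 86 = 13


Delta encoded: [17, 3, 9, 17, 11, 29, 13]


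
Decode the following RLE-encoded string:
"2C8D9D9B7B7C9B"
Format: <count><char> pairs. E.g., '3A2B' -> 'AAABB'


Expanding each <count><char> pair:
  2C -> 'CC'
  8D -> 'DDDDDDDD'
  9D -> 'DDDDDDDDD'
  9B -> 'BBBBBBBBB'
  7B -> 'BBBBBBB'
  7C -> 'CCCCCCC'
  9B -> 'BBBBBBBBB'

Decoded = CCDDDDDDDDDDDDDDDDDBBBBBBBBBBBBBBBBCCCCCCCBBBBBBBBB


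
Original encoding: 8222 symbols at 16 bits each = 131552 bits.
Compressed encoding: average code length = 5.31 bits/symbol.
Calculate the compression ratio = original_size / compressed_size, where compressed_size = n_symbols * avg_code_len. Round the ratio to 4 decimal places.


original_size = n_symbols * orig_bits = 8222 * 16 = 131552 bits
compressed_size = n_symbols * avg_code_len = 8222 * 5.31 = 43658.82 bits
ratio = original_size / compressed_size = 131552 / 43658.82 = 3.0132

Compression ratio = 3.0132


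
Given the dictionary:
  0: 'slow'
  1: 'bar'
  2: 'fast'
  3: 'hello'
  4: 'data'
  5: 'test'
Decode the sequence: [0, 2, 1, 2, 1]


Look up each index in the dictionary:
  0 -> 'slow'
  2 -> 'fast'
  1 -> 'bar'
  2 -> 'fast'
  1 -> 'bar'

Decoded: "slow fast bar fast bar"


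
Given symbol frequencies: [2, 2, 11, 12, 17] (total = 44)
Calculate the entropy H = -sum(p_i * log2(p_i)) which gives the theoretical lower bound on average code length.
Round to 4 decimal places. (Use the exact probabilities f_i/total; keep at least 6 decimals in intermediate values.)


Per-symbol terms -p_i * log2(p_i) with p_i = f_i/44:
  p = 2/44 = 0.045455: log2(p) = -4.459432, -p*log2(p) = 0.202701
  p = 2/44 = 0.045455: log2(p) = -4.459432, -p*log2(p) = 0.202701
  p = 11/44 = 0.250000: log2(p) = -2.000000, -p*log2(p) = 0.500000
  p = 12/44 = 0.272727: log2(p) = -1.874469, -p*log2(p) = 0.511219
  p = 17/44 = 0.386364: log2(p) = -1.371969, -p*log2(p) = 0.530079
H = 0.202701 + 0.202701 + 0.500000 + 0.511219 + 0.530079 = 1.946700

H = 1.9467 bits/symbol


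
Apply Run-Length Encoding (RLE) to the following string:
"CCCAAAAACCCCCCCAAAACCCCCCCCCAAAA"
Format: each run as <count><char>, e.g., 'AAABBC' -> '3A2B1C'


Scanning runs left to right:
  i=0: run of 'C' x 3 -> '3C'
  i=3: run of 'A' x 5 -> '5A'
  i=8: run of 'C' x 7 -> '7C'
  i=15: run of 'A' x 4 -> '4A'
  i=19: run of 'C' x 9 -> '9C'
  i=28: run of 'A' x 4 -> '4A'

RLE = 3C5A7C4A9C4A


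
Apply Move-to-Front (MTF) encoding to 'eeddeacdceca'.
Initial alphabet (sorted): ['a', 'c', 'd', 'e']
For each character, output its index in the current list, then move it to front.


MTF encoding:
'e': index 3 in ['a', 'c', 'd', 'e'] -> ['e', 'a', 'c', 'd']
'e': index 0 in ['e', 'a', 'c', 'd'] -> ['e', 'a', 'c', 'd']
'd': index 3 in ['e', 'a', 'c', 'd'] -> ['d', 'e', 'a', 'c']
'd': index 0 in ['d', 'e', 'a', 'c'] -> ['d', 'e', 'a', 'c']
'e': index 1 in ['d', 'e', 'a', 'c'] -> ['e', 'd', 'a', 'c']
'a': index 2 in ['e', 'd', 'a', 'c'] -> ['a', 'e', 'd', 'c']
'c': index 3 in ['a', 'e', 'd', 'c'] -> ['c', 'a', 'e', 'd']
'd': index 3 in ['c', 'a', 'e', 'd'] -> ['d', 'c', 'a', 'e']
'c': index 1 in ['d', 'c', 'a', 'e'] -> ['c', 'd', 'a', 'e']
'e': index 3 in ['c', 'd', 'a', 'e'] -> ['e', 'c', 'd', 'a']
'c': index 1 in ['e', 'c', 'd', 'a'] -> ['c', 'e', 'd', 'a']
'a': index 3 in ['c', 'e', 'd', 'a'] -> ['a', 'c', 'e', 'd']


Output: [3, 0, 3, 0, 1, 2, 3, 3, 1, 3, 1, 3]


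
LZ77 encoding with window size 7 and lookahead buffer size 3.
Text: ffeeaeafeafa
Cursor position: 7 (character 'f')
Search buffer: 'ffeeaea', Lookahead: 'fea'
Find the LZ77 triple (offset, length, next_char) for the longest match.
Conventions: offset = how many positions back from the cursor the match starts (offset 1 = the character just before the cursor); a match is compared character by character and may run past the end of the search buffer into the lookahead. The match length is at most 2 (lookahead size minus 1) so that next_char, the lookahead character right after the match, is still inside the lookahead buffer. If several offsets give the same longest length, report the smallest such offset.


Try each offset into the search buffer:
  offset=1 (pos 6, char 'a'): match length 0
  offset=2 (pos 5, char 'e'): match length 0
  offset=3 (pos 4, char 'a'): match length 0
  offset=4 (pos 3, char 'e'): match length 0
  offset=5 (pos 2, char 'e'): match length 0
  offset=6 (pos 1, char 'f'): match length 2
  offset=7 (pos 0, char 'f'): match length 1
Longest match has length 2 at offset 6.
next_char = character at position 7 + 2 = 9 -> 'a'

Best match: offset=6, length=2 (matching 'fe' starting at position 1)
LZ77 triple: (6, 2, 'a')


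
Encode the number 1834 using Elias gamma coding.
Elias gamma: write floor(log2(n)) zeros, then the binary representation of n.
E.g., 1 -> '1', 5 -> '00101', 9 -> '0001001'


num_bits = floor(log2(1834)) + 1 = 11
leading_zeros = num_bits - 1 = 10
binary(1834) = 11100101010

Elias gamma(1834) = '0000000000' + '11100101010' = 000000000011100101010 (21 bits)


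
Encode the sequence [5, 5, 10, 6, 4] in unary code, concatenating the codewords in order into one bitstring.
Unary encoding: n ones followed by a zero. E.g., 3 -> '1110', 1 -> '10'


Encode each number as n ones followed by a terminating 0:
  5 -> 111110 (6 bits)
  5 -> 111110 (6 bits)
  10 -> 11111111110 (11 bits)
  6 -> 1111110 (7 bits)
  4 -> 11110 (5 bits)
Total length = 6 + 6 + 11 + 7 + 5 = 35 bits.

Unary([5, 5, 10, 6, 4]) = 11111011111011111111110111111011110 (35 bits)


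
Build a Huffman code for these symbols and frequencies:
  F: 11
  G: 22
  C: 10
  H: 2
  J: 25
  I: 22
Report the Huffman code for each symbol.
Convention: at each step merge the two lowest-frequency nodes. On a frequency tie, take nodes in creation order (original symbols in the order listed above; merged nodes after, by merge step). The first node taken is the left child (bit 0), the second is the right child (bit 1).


Huffman tree construction:
Step 1: Merge H(2) + C(10) = 12
Step 2: Merge F(11) + (H+C)(12) = 23
Step 3: Merge G(22) + I(22) = 44
Step 4: Merge (F+(H+C))(23) + J(25) = 48
Step 5: Merge (G+I)(44) + ((F+(H+C))+J)(48) = 92
Read each symbol's code off the tree from the root (left child = 0, right child = 1).

Codes:
  F: 100 (length 3)
  G: 00 (length 2)
  C: 1011 (length 4)
  H: 1010 (length 4)
  J: 11 (length 2)
  I: 01 (length 2)
Average code length: 219/92 = 2.3804 bits/symbol


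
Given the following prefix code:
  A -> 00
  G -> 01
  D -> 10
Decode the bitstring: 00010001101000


Decoding step by step:
Bits 00 -> A
Bits 01 -> G
Bits 00 -> A
Bits 01 -> G
Bits 10 -> D
Bits 10 -> D
Bits 00 -> A


Decoded message: AGAGDDA


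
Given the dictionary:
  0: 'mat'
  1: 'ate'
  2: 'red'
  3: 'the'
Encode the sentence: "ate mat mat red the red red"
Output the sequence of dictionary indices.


Look up each word in the dictionary:
  'ate' -> 1
  'mat' -> 0
  'mat' -> 0
  'red' -> 2
  'the' -> 3
  'red' -> 2
  'red' -> 2

Encoded: [1, 0, 0, 2, 3, 2, 2]


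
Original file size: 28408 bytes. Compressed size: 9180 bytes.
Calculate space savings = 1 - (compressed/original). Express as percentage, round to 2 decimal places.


ratio = compressed/original = 9180/28408 = 0.323148
savings = 1 - ratio = 1 - 0.323148 = 0.676852
as a percentage: 0.676852 * 100 = 67.69%

Space savings = 1 - 9180/28408 = 67.69%


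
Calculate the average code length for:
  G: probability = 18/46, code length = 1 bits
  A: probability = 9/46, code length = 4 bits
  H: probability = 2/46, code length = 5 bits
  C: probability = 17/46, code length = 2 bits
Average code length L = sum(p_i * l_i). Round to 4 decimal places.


Weighted contributions p_i * l_i:
  G: (18/46) * 1 = 18/46
  A: (9/46) * 4 = 36/46
  H: (2/46) * 5 = 10/46
  C: (17/46) * 2 = 34/46
Sum = (18 + 36 + 10 + 34)/46 = 98/46

L = 98/46 = 2.1304 bits/symbol


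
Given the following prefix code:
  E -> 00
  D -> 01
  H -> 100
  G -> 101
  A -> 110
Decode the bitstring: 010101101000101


Decoding step by step:
Bits 01 -> D
Bits 01 -> D
Bits 01 -> D
Bits 101 -> G
Bits 00 -> E
Bits 01 -> D
Bits 01 -> D


Decoded message: DDDGEDD


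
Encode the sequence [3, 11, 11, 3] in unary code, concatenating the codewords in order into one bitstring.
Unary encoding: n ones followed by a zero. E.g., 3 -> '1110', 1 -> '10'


Encode each number as n ones followed by a terminating 0:
  3 -> 1110 (4 bits)
  11 -> 111111111110 (12 bits)
  11 -> 111111111110 (12 bits)
  3 -> 1110 (4 bits)
Total length = 4 + 12 + 12 + 4 = 32 bits.

Unary([3, 11, 11, 3]) = 11101111111111101111111111101110 (32 bits)


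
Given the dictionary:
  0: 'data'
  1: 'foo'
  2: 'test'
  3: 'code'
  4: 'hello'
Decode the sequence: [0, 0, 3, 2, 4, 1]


Look up each index in the dictionary:
  0 -> 'data'
  0 -> 'data'
  3 -> 'code'
  2 -> 'test'
  4 -> 'hello'
  1 -> 'foo'

Decoded: "data data code test hello foo"


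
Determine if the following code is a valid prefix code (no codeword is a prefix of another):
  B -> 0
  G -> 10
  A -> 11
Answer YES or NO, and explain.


Checking each pair (does one codeword prefix another?):
  B='0' vs G='10': no prefix
  B='0' vs A='11': no prefix
  G='10' vs B='0': no prefix
  G='10' vs A='11': no prefix
  A='11' vs B='0': no prefix
  A='11' vs G='10': no prefix
No violation found over all pairs.

YES -- this is a valid prefix code. No codeword is a prefix of any other codeword.


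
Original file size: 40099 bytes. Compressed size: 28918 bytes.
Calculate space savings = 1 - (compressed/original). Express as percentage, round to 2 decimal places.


ratio = compressed/original = 28918/40099 = 0.721165
savings = 1 - ratio = 1 - 0.721165 = 0.278835
as a percentage: 0.278835 * 100 = 27.88%

Space savings = 1 - 28918/40099 = 27.88%


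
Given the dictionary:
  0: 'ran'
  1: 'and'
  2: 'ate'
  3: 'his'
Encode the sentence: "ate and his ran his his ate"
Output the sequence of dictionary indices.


Look up each word in the dictionary:
  'ate' -> 2
  'and' -> 1
  'his' -> 3
  'ran' -> 0
  'his' -> 3
  'his' -> 3
  'ate' -> 2

Encoded: [2, 1, 3, 0, 3, 3, 2]


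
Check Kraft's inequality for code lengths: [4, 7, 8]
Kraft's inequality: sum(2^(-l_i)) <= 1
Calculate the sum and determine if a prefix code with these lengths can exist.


Sum = 2^(-4) + 2^(-7) + 2^(-8)
    = 0.0625 + 0.0078125 + 0.00390625
    = 19/256 = 0.07421875
Since 0.07421875 <= 1, Kraft's inequality IS satisfied.
A prefix code with these lengths CAN exist.

Kraft sum = 0.07421875. Satisfied.


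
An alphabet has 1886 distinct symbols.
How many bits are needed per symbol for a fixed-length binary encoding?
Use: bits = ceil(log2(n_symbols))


log2(1886) = 10.8811
Bracket: 2^10 = 1024 < 1886 <= 2^11 = 2048
So ceil(log2(1886)) = 11

bits = ceil(log2(1886)) = ceil(10.8811) = 11 bits


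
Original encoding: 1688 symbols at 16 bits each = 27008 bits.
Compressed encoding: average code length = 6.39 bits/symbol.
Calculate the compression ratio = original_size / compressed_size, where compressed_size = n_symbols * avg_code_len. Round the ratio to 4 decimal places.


original_size = n_symbols * orig_bits = 1688 * 16 = 27008 bits
compressed_size = n_symbols * avg_code_len = 1688 * 6.39 = 10786.32 bits
ratio = original_size / compressed_size = 27008 / 10786.32 = 2.5039

Compression ratio = 2.5039


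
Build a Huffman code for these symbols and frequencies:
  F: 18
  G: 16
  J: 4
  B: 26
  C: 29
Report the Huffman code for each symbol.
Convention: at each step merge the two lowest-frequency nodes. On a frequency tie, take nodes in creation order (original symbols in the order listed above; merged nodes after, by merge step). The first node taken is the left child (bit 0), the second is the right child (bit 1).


Huffman tree construction:
Step 1: Merge J(4) + G(16) = 20
Step 2: Merge F(18) + (J+G)(20) = 38
Step 3: Merge B(26) + C(29) = 55
Step 4: Merge (F+(J+G))(38) + (B+C)(55) = 93
Read each symbol's code off the tree from the root (left child = 0, right child = 1).

Codes:
  F: 00 (length 2)
  G: 011 (length 3)
  J: 010 (length 3)
  B: 10 (length 2)
  C: 11 (length 2)
Average code length: 206/93 = 2.2151 bits/symbol


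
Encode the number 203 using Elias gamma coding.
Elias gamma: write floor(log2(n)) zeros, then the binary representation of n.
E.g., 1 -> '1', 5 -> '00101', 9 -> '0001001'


num_bits = floor(log2(203)) + 1 = 8
leading_zeros = num_bits - 1 = 7
binary(203) = 11001011

Elias gamma(203) = '0000000' + '11001011' = 000000011001011 (15 bits)


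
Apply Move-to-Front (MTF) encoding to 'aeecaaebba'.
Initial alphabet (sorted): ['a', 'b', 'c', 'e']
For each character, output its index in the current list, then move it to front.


MTF encoding:
'a': index 0 in ['a', 'b', 'c', 'e'] -> ['a', 'b', 'c', 'e']
'e': index 3 in ['a', 'b', 'c', 'e'] -> ['e', 'a', 'b', 'c']
'e': index 0 in ['e', 'a', 'b', 'c'] -> ['e', 'a', 'b', 'c']
'c': index 3 in ['e', 'a', 'b', 'c'] -> ['c', 'e', 'a', 'b']
'a': index 2 in ['c', 'e', 'a', 'b'] -> ['a', 'c', 'e', 'b']
'a': index 0 in ['a', 'c', 'e', 'b'] -> ['a', 'c', 'e', 'b']
'e': index 2 in ['a', 'c', 'e', 'b'] -> ['e', 'a', 'c', 'b']
'b': index 3 in ['e', 'a', 'c', 'b'] -> ['b', 'e', 'a', 'c']
'b': index 0 in ['b', 'e', 'a', 'c'] -> ['b', 'e', 'a', 'c']
'a': index 2 in ['b', 'e', 'a', 'c'] -> ['a', 'b', 'e', 'c']


Output: [0, 3, 0, 3, 2, 0, 2, 3, 0, 2]


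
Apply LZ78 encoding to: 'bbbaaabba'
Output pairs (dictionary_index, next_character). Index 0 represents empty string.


LZ78 encoding steps:
Dictionary: {0: ''}
Step 1: w='' (idx 0), next='b' -> output (0, 'b'), add 'b' as idx 1
Step 2: w='b' (idx 1), next='b' -> output (1, 'b'), add 'bb' as idx 2
Step 3: w='' (idx 0), next='a' -> output (0, 'a'), add 'a' as idx 3
Step 4: w='a' (idx 3), next='a' -> output (3, 'a'), add 'aa' as idx 4
Step 5: w='bb' (idx 2), next='a' -> output (2, 'a'), add 'bba' as idx 5


Encoded: [(0, 'b'), (1, 'b'), (0, 'a'), (3, 'a'), (2, 'a')]


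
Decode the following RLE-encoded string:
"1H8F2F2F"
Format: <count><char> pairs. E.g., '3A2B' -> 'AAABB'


Expanding each <count><char> pair:
  1H -> 'H'
  8F -> 'FFFFFFFF'
  2F -> 'FF'
  2F -> 'FF'

Decoded = HFFFFFFFFFFFF


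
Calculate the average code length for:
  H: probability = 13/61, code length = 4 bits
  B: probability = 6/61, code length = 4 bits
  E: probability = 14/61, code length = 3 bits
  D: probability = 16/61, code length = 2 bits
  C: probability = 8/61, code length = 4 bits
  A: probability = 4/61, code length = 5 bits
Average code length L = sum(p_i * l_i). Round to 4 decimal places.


Weighted contributions p_i * l_i:
  H: (13/61) * 4 = 52/61
  B: (6/61) * 4 = 24/61
  E: (14/61) * 3 = 42/61
  D: (16/61) * 2 = 32/61
  C: (8/61) * 4 = 32/61
  A: (4/61) * 5 = 20/61
Sum = (52 + 24 + 42 + 32 + 32 + 20)/61 = 202/61

L = 202/61 = 3.3115 bits/symbol


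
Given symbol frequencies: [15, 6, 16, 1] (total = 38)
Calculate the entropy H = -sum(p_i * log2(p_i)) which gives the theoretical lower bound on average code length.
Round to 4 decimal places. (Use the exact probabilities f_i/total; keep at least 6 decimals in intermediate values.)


Per-symbol terms -p_i * log2(p_i) with p_i = f_i/38:
  p = 15/38 = 0.394737: log2(p) = -1.341037, -p*log2(p) = 0.529357
  p = 6/38 = 0.157895: log2(p) = -2.662965, -p*log2(p) = 0.420468
  p = 16/38 = 0.421053: log2(p) = -1.247928, -p*log2(p) = 0.525443
  p = 1/38 = 0.026316: log2(p) = -5.247928, -p*log2(p) = 0.138103
H = 0.529357 + 0.420468 + 0.525443 + 0.138103 = 1.613371

H = 1.6134 bits/symbol


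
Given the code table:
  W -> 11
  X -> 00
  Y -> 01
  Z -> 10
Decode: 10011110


Decoding:
10 -> Z
01 -> Y
11 -> W
10 -> Z


Result: ZYWZ


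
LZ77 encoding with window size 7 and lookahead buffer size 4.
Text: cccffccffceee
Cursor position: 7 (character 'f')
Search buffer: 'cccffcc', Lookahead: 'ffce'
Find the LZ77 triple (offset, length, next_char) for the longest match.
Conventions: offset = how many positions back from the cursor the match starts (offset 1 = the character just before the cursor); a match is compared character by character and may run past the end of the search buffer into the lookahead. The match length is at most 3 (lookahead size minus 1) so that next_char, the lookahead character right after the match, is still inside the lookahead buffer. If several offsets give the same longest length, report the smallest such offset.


Try each offset into the search buffer:
  offset=1 (pos 6, char 'c'): match length 0
  offset=2 (pos 5, char 'c'): match length 0
  offset=3 (pos 4, char 'f'): match length 1
  offset=4 (pos 3, char 'f'): match length 3
  offset=5 (pos 2, char 'c'): match length 0
  offset=6 (pos 1, char 'c'): match length 0
  offset=7 (pos 0, char 'c'): match length 0
Longest match has length 3 at offset 4.
next_char = character at position 7 + 3 = 10 -> 'e'

Best match: offset=4, length=3 (matching 'ffc' starting at position 3)
LZ77 triple: (4, 3, 'e')


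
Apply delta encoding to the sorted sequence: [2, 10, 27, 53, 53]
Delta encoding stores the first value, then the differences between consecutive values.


First value: 2
Deltas:
  10 - 2 = 8
  27 - 10 = 17
  53 - 27 = 26
  53 - 53 = 0


Delta encoded: [2, 8, 17, 26, 0]


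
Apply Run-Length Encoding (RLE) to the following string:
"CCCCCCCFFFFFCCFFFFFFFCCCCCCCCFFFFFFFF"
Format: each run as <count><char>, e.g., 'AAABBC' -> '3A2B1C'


Scanning runs left to right:
  i=0: run of 'C' x 7 -> '7C'
  i=7: run of 'F' x 5 -> '5F'
  i=12: run of 'C' x 2 -> '2C'
  i=14: run of 'F' x 7 -> '7F'
  i=21: run of 'C' x 8 -> '8C'
  i=29: run of 'F' x 8 -> '8F'

RLE = 7C5F2C7F8C8F


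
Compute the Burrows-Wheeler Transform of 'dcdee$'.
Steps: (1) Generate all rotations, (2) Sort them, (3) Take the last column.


Rotations (sorted):
  0: $dcdee -> last char: e
  1: cdee$d -> last char: d
  2: dcdee$ -> last char: $
  3: dee$dc -> last char: c
  4: e$dcde -> last char: e
  5: ee$dcd -> last char: d


BWT = ed$ced


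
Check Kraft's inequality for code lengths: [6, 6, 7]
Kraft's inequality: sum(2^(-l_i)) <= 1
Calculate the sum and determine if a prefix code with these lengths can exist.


Sum = 2^(-6) + 2^(-6) + 2^(-7)
    = 0.015625 + 0.015625 + 0.0078125
    = 5/128 = 0.0390625
Since 0.0390625 <= 1, Kraft's inequality IS satisfied.
A prefix code with these lengths CAN exist.

Kraft sum = 0.0390625. Satisfied.


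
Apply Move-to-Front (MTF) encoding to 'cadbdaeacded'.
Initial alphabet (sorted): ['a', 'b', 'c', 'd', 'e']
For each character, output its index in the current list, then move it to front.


MTF encoding:
'c': index 2 in ['a', 'b', 'c', 'd', 'e'] -> ['c', 'a', 'b', 'd', 'e']
'a': index 1 in ['c', 'a', 'b', 'd', 'e'] -> ['a', 'c', 'b', 'd', 'e']
'd': index 3 in ['a', 'c', 'b', 'd', 'e'] -> ['d', 'a', 'c', 'b', 'e']
'b': index 3 in ['d', 'a', 'c', 'b', 'e'] -> ['b', 'd', 'a', 'c', 'e']
'd': index 1 in ['b', 'd', 'a', 'c', 'e'] -> ['d', 'b', 'a', 'c', 'e']
'a': index 2 in ['d', 'b', 'a', 'c', 'e'] -> ['a', 'd', 'b', 'c', 'e']
'e': index 4 in ['a', 'd', 'b', 'c', 'e'] -> ['e', 'a', 'd', 'b', 'c']
'a': index 1 in ['e', 'a', 'd', 'b', 'c'] -> ['a', 'e', 'd', 'b', 'c']
'c': index 4 in ['a', 'e', 'd', 'b', 'c'] -> ['c', 'a', 'e', 'd', 'b']
'd': index 3 in ['c', 'a', 'e', 'd', 'b'] -> ['d', 'c', 'a', 'e', 'b']
'e': index 3 in ['d', 'c', 'a', 'e', 'b'] -> ['e', 'd', 'c', 'a', 'b']
'd': index 1 in ['e', 'd', 'c', 'a', 'b'] -> ['d', 'e', 'c', 'a', 'b']


Output: [2, 1, 3, 3, 1, 2, 4, 1, 4, 3, 3, 1]


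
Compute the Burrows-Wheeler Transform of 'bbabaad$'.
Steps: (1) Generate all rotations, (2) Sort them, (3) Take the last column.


Rotations (sorted):
  0: $bbabaad -> last char: d
  1: aad$bbab -> last char: b
  2: abaad$bb -> last char: b
  3: ad$bbaba -> last char: a
  4: baad$bba -> last char: a
  5: babaad$b -> last char: b
  6: bbabaad$ -> last char: $
  7: d$bbabaa -> last char: a


BWT = dbbaab$a


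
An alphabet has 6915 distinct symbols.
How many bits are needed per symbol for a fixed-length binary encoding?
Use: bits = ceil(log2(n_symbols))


log2(6915) = 12.7555
Bracket: 2^12 = 4096 < 6915 <= 2^13 = 8192
So ceil(log2(6915)) = 13

bits = ceil(log2(6915)) = ceil(12.7555) = 13 bits


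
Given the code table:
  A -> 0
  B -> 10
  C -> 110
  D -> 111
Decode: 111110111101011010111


Decoding:
111 -> D
110 -> C
111 -> D
10 -> B
10 -> B
110 -> C
10 -> B
111 -> D


Result: DCDBBCBD
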